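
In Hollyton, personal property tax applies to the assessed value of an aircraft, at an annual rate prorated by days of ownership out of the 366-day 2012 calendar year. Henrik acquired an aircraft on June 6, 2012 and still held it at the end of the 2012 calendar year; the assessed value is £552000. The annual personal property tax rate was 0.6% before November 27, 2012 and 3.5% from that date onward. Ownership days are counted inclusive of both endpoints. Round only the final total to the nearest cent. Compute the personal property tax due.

£3422.10

June 6 – November 26, 2012: 174 days at 0.6% → £552000 × 0.6% × 174/366 = £1574.5574
November 27 – December 31, 2012: 35 days at 3.5% → £552000 × 3.5% × 35/366 = £1847.5410
Total = £3422.0984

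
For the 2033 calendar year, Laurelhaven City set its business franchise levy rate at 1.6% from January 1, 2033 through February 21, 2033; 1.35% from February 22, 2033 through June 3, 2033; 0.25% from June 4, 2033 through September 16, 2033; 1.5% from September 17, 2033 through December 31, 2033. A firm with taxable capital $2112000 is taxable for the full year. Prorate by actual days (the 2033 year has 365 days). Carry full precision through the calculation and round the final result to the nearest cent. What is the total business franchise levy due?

$23501.06

January 1 – February 21, 2033: 52 days at 1.6% → $2112000 × 1.6% × 52/365 = $4814.2027
February 22 – June 3, 2033: 102 days at 1.35% → $2112000 × 1.35% × 102/365 = $7967.7370
June 4 – September 16, 2033: 105 days at 0.25% → $2112000 × 0.25% × 105/365 = $1518.9041
September 17 – December 31, 2033: 106 days at 1.5% → $2112000 × 1.5% × 106/365 = $9200.2192
Total = $23501.0630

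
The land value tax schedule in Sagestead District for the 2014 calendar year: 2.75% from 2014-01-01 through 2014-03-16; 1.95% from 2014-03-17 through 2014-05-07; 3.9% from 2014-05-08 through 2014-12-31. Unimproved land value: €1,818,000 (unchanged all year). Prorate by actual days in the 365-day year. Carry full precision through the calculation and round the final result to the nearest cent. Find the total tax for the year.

2014-01-01 to 2014-03-16: 75 days at 2.75% → €1,818,000 × 2.75% × 75/365 = €10,272.9452
2014-03-17 to 2014-05-07: 52 days at 1.95% → €1,818,000 × 1.95% × 52/365 = €5,050.5534
2014-05-08 to 2014-12-31: 238 days at 3.9% → €1,818,000 × 3.9% × 238/365 = €46,231.9890
Total = €61,555.4877

€61,555.49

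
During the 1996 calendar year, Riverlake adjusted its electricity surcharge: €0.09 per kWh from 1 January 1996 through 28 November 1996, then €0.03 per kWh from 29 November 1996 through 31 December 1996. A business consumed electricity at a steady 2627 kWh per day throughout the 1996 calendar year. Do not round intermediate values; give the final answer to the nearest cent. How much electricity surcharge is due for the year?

€81,331.92

1 January – 28 November 1996: 333 days × 2627 kWh/day = 874,791 kWh at €0.09/kWh → €78,731.19
29 November – 31 December 1996: 33 days × 2627 kWh/day = 86,691 kWh at €0.03/kWh → €2,600.73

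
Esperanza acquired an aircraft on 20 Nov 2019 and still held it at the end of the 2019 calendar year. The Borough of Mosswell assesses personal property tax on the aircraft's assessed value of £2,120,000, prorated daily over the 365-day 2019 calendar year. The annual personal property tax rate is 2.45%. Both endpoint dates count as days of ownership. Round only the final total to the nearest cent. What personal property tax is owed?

£5,976.66

Days held (20 Nov – 31 Dec 2019): 42 out of 365
Tax = £2,120,000 × 2.45% × 42/365 = £5,976.6575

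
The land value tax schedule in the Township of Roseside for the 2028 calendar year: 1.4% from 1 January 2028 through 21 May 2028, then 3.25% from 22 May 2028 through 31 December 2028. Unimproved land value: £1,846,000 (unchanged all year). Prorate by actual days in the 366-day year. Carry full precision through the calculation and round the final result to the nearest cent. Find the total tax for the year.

1 January – 21 May 2028: 142 days at 1.4% → £1,846,000 × 1.4% × 142/366 = £10,026.9071
22 May – 31 December 2028: 224 days at 3.25% → £1,846,000 × 3.25% × 224/366 = £36,718.2514
Total = £46,745.1585

£46,745.16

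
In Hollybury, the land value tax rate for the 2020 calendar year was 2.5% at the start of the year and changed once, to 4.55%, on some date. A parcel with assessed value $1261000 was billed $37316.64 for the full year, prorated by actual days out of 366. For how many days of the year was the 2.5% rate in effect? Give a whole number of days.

284 days

Let d = days at the first rate; then 366 − d days at the second rate.
$1261000 × [2.5%·d + 4.55%·(366−d)] / 366 = $37316.64
Solving gives d = 284, so the new rate took effect on 11 Oct 2020.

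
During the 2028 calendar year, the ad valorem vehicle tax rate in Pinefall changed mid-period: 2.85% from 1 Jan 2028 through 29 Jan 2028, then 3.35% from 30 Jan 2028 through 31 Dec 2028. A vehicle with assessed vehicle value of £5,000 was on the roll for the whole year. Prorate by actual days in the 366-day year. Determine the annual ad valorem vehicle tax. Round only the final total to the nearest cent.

1 Jan – 29 Jan 2028: 29 days at 2.85% → £5,000 × 2.85% × 29/366 = £11.2910
30 Jan – 31 Dec 2028: 337 days at 3.35% → £5,000 × 3.35% × 337/366 = £154.2281
Total = £165.5191

£165.52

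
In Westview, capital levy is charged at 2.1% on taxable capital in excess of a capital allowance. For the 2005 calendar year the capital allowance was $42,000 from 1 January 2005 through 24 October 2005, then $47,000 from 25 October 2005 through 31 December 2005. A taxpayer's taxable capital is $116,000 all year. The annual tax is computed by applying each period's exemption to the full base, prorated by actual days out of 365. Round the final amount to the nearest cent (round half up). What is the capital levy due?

$1,534.44

1 January – 24 October 2005: 297 days, exemption $42,000 → ($116,000 − $42,000) × 2.1% × 297/365 = $1,264.4877
25 October – 31 December 2005: 68 days, exemption $47,000 → ($116,000 − $47,000) × 2.1% × 68/365 = $269.9507
Total = $1,534.4384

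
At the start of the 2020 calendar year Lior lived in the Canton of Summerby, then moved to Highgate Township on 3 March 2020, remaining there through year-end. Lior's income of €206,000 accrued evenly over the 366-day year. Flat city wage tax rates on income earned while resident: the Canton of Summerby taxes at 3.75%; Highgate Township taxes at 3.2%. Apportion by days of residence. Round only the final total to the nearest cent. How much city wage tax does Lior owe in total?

The Canton of Summerby, 1 January – 2 March 2020: 62 days → €206,000 × 3.75% × 62/366 = €1,308.6066
Highgate Township, 3 March – 31 December 2020: 304 days → €206,000 × 3.2% × 304/366 = €5,475.3224
Total = €6,783.9290

€6,783.93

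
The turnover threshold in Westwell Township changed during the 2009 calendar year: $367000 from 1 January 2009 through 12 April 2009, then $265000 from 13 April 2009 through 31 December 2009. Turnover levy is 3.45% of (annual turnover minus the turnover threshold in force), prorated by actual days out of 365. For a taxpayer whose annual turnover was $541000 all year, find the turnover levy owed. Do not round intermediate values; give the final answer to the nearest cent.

1 January – 12 April 2009: 102 days, exemption $367000 → ($541000 − $367000) × 3.45% × 102/365 = $1677.5507
13 April – 31 December 2009: 263 days, exemption $265000 → ($541000 − $265000) × 3.45% × 263/365 = $6861.0575
Total = $8538.6082

$8538.61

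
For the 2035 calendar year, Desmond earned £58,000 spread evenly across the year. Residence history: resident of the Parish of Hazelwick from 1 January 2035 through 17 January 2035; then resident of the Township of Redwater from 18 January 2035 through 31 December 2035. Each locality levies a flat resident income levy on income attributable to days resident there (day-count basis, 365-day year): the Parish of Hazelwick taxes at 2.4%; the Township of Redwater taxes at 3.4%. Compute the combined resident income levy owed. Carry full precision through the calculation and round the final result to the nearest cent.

£1,944.99

The Parish of Hazelwick, 1 January – 17 January 2035: 17 days → £58,000 × 2.4% × 17/365 = £64.8329
The Township of Redwater, 18 January – 31 December 2035: 348 days → £58,000 × 3.4% × 348/365 = £1,880.1534
Total = £1,944.9863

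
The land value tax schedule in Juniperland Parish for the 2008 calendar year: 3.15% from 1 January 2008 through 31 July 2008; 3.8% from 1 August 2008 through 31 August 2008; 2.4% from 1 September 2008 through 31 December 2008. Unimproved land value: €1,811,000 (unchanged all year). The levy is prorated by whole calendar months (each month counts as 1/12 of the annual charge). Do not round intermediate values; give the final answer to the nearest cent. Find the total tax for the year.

1 January – 31 July 2008: 7 months at 3.15% → €1,811,000 × 3.15% × 7/12 = €33,277.1250
1 August – 31 August 2008: 1 month at 3.8% → €1,811,000 × 3.8% × 1/12 = €5,734.8333
1 September – 31 December 2008: 4 months at 2.4% → €1,811,000 × 2.4% × 4/12 = €14,488.0000
Total = €53,499.9583

€53,499.96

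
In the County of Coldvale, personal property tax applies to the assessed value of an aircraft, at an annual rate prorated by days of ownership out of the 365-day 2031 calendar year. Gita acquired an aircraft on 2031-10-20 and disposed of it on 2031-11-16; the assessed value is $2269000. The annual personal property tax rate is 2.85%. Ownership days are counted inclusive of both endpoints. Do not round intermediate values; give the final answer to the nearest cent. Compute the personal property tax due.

$4960.72

Days held (2031-10-20 to 2031-11-16): 28 out of 365
Tax = $2269000 × 2.85% × 28/365 = $4960.7178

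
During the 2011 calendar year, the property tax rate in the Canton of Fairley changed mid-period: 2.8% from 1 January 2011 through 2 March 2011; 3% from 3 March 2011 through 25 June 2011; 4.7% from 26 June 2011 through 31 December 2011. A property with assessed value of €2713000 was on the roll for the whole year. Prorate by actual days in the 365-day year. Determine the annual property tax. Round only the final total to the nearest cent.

€104365.02

1 January – 2 March 2011: 61 days at 2.8% → €2713000 × 2.8% × 61/365 = €12695.3534
3 March – 25 June 2011: 115 days at 3% → €2713000 × 3% × 115/365 = €25643.4247
26 June – 31 December 2011: 189 days at 4.7% → €2713000 × 4.7% × 189/365 = €66026.2438
Total = €104365.0219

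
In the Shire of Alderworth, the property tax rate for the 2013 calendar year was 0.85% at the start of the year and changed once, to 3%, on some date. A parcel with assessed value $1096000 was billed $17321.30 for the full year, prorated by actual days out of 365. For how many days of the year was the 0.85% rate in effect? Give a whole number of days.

Let d = days at the first rate; then 365 − d days at the second rate.
$1096000 × [0.85%·d + 3%·(365−d)] / 365 = $17321.30
Solving gives d = 241, so the new rate took effect on 30 August 2013.

241 days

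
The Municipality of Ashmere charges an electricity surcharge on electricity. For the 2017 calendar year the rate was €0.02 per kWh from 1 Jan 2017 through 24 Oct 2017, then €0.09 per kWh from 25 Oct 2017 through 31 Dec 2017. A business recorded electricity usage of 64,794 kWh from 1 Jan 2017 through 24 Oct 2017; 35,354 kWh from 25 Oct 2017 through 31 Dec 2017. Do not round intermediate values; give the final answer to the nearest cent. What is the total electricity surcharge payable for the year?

€4,477.74

1 Jan – 24 Oct 2017: 64,794 kWh at €0.02/kWh → €1,295.88
25 Oct – 31 Dec 2017: 35,354 kWh at €0.09/kWh → €3,181.86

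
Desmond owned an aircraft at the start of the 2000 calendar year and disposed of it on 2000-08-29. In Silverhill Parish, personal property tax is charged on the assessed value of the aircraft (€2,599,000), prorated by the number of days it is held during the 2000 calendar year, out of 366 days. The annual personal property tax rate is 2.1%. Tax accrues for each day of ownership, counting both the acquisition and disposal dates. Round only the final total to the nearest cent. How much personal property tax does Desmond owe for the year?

€36,087.75

Days held (2000-01-01 to 2000-08-29): 242 out of 366
Tax = €2,599,000 × 2.1% × 242/366 = €36,087.7541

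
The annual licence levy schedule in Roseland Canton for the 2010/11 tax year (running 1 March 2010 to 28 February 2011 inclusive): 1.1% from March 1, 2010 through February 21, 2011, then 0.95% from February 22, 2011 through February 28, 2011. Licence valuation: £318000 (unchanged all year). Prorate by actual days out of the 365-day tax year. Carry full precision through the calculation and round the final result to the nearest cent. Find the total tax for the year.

£3488.85

March 1, 2010 – February 21, 2011: 358 days at 1.1% → £318000 × 1.1% × 358/365 = £3430.9151
February 22 – February 28, 2011: 7 days at 0.95% → £318000 × 0.95% × 7/365 = £57.9370
Total = £3488.8521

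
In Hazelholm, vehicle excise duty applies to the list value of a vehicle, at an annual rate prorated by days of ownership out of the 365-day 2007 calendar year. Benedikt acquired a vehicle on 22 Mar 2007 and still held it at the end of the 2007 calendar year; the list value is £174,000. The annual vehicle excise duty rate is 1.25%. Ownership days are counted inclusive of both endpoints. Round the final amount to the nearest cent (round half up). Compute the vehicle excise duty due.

£1,698.29

Days held (22 Mar – 31 Dec 2007): 285 out of 365
Tax = £174,000 × 1.25% × 285/365 = £1,698.2877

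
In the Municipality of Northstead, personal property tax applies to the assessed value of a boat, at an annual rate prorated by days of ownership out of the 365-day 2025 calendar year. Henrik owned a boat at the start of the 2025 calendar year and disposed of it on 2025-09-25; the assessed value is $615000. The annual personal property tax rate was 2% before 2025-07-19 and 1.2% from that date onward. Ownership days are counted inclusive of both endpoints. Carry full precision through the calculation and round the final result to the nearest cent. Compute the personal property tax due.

2025-01-01 to 2025-07-18: 199 days at 2% → $615000 × 2% × 199/365 = $6706.0274
2025-07-19 to 2025-09-25: 69 days at 1.2% → $615000 × 1.2% × 69/365 = $1395.1233
Total = $8101.1507

$8101.15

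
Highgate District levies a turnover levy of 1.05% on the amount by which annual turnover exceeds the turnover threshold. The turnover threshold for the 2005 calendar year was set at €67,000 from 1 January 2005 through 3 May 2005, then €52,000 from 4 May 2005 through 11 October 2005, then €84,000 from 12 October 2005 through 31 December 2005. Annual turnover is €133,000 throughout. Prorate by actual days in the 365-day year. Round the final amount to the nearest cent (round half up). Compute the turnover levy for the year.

1 January – 3 May 2005: 123 days, exemption €67,000 → (€133,000 − €67,000) × 1.05% × 123/365 = €233.5315
4 May – 11 October 2005: 161 days, exemption €52,000 → (€133,000 − €52,000) × 1.05% × 161/365 = €375.1521
12 October – 31 December 2005: 81 days, exemption €84,000 → (€133,000 − €84,000) × 1.05% × 81/365 = €114.1767
Total = €722.8603

€722.86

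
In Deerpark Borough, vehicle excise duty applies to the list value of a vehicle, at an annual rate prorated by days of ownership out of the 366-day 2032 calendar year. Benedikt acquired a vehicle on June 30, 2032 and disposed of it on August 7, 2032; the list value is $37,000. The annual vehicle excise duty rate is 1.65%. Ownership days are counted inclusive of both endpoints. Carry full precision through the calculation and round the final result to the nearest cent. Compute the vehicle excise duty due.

$65.05

Days held (June 30 – August 7, 2032): 39 out of 366
Tax = $37,000 × 1.65% × 39/366 = $65.0533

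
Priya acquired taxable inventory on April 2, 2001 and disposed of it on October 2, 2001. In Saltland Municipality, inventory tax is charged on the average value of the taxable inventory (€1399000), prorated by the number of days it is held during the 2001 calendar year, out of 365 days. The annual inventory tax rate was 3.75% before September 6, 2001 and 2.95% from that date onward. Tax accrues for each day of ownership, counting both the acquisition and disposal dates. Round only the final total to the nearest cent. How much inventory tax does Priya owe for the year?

€25618.95

April 2 – September 5, 2001: 157 days at 3.75% → €1399000 × 3.75% × 157/365 = €22566.0616
September 6 – October 2, 2001: 27 days at 2.95% → €1399000 × 2.95% × 27/365 = €3052.8863
Total = €25618.9479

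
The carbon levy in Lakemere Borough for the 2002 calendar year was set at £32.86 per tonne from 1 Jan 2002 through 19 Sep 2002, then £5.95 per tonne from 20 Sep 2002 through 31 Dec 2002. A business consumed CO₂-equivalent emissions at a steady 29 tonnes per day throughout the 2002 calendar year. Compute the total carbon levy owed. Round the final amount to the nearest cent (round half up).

£267,442.93

1 Jan – 19 Sep 2002: 262 days × 29 tonnes/day = 7,598 tonnes at £32.86/tonne → £249,670.28
20 Sep – 31 Dec 2002: 103 days × 29 tonnes/day = 2,987 tonnes at £5.95/tonne → £17,772.65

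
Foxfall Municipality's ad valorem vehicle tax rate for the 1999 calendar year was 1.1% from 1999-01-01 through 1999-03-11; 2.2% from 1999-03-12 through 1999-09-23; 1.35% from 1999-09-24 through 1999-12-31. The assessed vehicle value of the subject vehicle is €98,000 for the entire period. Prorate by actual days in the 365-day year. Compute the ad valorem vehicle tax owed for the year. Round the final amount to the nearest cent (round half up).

1999-01-01 to 1999-03-11: 70 days at 1.1% → €98,000 × 1.1% × 70/365 = €206.7397
1999-03-12 to 1999-09-23: 196 days at 2.2% → €98,000 × 2.2% × 196/365 = €1,157.7425
1999-09-24 to 1999-12-31: 99 days at 1.35% → €98,000 × 1.35% × 99/365 = €358.8411
Total = €1,723.3233

€1,723.32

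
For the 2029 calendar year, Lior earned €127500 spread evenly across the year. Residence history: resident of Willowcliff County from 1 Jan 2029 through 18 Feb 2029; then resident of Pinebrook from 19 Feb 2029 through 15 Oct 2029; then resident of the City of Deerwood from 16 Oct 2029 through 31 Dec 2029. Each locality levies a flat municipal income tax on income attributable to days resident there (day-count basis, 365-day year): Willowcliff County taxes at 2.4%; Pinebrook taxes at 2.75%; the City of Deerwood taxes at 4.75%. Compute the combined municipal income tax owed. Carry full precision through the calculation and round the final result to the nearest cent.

€3984.29

Willowcliff County, 1 Jan – 18 Feb 2029: 49 days → €127500 × 2.4% × 49/365 = €410.7945
Pinebrook, 19 Feb – 15 Oct 2029: 239 days → €127500 × 2.75% × 239/365 = €2295.8733
The City of Deerwood, 16 Oct – 31 Dec 2029: 77 days → €127500 × 4.75% × 77/365 = €1277.6199
Total = €3984.2877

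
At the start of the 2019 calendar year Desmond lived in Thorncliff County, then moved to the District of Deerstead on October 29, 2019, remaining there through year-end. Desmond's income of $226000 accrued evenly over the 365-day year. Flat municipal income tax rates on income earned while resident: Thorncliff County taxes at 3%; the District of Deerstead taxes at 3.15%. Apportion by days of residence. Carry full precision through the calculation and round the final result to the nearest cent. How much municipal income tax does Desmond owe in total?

Thorncliff County, January 1 – October 28, 2019: 301 days → $226000 × 3% × 301/365 = $5591.1781
The District of Deerstead, October 29 – December 31, 2019: 64 days → $226000 × 3.15% × 64/365 = $1248.2630
Total = $6839.4411

$6839.44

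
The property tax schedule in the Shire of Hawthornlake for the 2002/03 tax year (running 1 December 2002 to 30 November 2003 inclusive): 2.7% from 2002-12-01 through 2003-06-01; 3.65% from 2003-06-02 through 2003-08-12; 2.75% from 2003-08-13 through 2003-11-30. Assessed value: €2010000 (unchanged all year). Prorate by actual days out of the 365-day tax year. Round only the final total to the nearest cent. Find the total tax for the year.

2002-12-01 to 2003-06-01: 183 days at 2.7% → €2010000 × 2.7% × 183/365 = €27209.3425
2003-06-02 to 2003-08-12: 72 days at 3.65% → €2010000 × 3.65% × 72/365 = €14472.0000
2003-08-13 to 2003-11-30: 110 days at 2.75% → €2010000 × 2.75% × 110/365 = €16658.2192
Total = €58339.5616

€58339.56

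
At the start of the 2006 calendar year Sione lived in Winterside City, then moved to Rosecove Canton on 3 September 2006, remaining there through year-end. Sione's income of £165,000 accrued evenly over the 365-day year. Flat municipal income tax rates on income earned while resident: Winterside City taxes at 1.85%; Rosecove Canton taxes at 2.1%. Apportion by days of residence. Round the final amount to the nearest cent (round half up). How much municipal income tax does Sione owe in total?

£3,188.12

Winterside City, 1 January – 2 September 2006: 245 days → £165,000 × 1.85% × 245/365 = £2,048.9384
Rosecove Canton, 3 September – 31 December 2006: 120 days → £165,000 × 2.1% × 120/365 = £1,139.1781
Total = £3,188.1164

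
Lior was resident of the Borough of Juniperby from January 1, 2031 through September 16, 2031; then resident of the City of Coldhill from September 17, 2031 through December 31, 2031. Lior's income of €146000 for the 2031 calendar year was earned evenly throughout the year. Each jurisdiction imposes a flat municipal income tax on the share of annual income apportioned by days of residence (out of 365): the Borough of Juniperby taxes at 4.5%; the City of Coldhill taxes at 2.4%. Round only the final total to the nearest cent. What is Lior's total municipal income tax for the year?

The Borough of Juniperby, January 1 – September 16, 2031: 259 days → €146000 × 4.5% × 259/365 = €4662.0000
The City of Coldhill, September 17 – December 31, 2031: 106 days → €146000 × 2.4% × 106/365 = €1017.6000
Total = €5679.6000

€5679.60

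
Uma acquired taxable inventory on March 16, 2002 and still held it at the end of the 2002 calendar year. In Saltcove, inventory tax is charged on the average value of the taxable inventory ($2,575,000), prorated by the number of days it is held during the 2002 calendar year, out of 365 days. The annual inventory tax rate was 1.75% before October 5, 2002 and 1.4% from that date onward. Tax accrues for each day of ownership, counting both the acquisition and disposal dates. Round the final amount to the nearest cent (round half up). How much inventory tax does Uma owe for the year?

March 16 – October 4, 2002: 203 days at 1.75% → $2,575,000 × 1.75% × 203/365 = $25,062.1575
October 5 – December 31, 2002: 88 days at 1.4% → $2,575,000 × 1.4% × 88/365 = $8,691.5068
Total = $33,753.6644

$33,753.66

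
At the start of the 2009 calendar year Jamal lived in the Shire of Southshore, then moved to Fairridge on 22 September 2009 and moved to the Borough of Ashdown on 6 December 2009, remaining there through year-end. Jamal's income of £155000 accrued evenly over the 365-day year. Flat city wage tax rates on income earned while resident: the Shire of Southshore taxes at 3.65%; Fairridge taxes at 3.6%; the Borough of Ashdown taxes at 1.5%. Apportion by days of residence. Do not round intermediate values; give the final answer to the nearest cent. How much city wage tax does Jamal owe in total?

The Shire of Southshore, 1 January – 21 September 2009: 264 days → £155000 × 3.65% × 264/365 = £4092.0000
Fairridge, 22 September – 5 December 2009: 75 days → £155000 × 3.6% × 75/365 = £1146.5753
The Borough of Ashdown, 6 December – 31 December 2009: 26 days → £155000 × 1.5% × 26/365 = £165.6164
Total = £5404.1918

£5404.19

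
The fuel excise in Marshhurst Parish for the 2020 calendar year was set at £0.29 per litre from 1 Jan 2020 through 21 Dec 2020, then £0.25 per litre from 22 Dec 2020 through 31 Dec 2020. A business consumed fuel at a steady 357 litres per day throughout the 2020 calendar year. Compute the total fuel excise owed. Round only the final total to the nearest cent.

£37,749.18

1 Jan – 21 Dec 2020: 356 days × 357 litres/day = 127,092 litres at £0.29/litre → £36,856.68
22 Dec – 31 Dec 2020: 10 days × 357 litres/day = 3,570 litres at £0.25/litre → £892.50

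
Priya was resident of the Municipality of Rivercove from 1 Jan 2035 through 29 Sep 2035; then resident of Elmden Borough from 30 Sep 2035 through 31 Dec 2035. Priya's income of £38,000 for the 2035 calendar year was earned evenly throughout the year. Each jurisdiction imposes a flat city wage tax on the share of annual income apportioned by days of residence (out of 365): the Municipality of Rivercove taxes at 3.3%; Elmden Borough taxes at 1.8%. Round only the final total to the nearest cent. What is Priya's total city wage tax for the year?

The Municipality of Rivercove, 1 Jan – 29 Sep 2035: 272 days → £38,000 × 3.3% × 272/365 = £934.4877
Elmden Borough, 30 Sep – 31 Dec 2035: 93 days → £38,000 × 1.8% × 93/365 = £174.2795
Total = £1,108.7671

£1,108.77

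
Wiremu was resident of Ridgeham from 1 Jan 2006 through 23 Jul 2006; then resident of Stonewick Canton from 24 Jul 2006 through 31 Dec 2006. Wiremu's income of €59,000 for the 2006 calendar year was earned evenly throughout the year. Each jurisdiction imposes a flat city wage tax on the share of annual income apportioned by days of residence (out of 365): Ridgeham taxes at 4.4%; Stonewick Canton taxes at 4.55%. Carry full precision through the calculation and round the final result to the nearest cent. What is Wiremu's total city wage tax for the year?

Ridgeham, 1 Jan – 23 Jul 2006: 204 days → €59,000 × 4.4% × 204/365 = €1,450.9151
Stonewick Canton, 24 Jul – 31 Dec 2006: 161 days → €59,000 × 4.55% × 161/365 = €1,184.1219
Total = €2,635.0370

€2,635.04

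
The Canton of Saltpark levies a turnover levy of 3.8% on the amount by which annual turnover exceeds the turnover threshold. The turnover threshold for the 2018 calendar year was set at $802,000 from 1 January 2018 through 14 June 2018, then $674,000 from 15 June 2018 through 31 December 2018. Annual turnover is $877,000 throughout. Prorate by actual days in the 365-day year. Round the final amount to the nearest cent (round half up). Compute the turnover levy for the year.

$5,515.21

1 January – 14 June 2018: 165 days, exemption $802,000 → ($877,000 − $802,000) × 3.8% × 165/365 = $1,288.3562
15 June – 31 December 2018: 200 days, exemption $674,000 → ($877,000 − $674,000) × 3.8% × 200/365 = $4,226.8493
Total = $5,515.2055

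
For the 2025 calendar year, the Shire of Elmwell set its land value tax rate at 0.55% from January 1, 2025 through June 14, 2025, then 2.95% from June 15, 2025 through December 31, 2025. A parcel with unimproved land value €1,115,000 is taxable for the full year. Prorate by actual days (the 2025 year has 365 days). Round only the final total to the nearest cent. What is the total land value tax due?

January 1 – June 14, 2025: 165 days at 0.55% → €1,115,000 × 0.55% × 165/365 = €2,772.2260
June 15 – December 31, 2025: 200 days at 2.95% → €1,115,000 × 2.95% × 200/365 = €18,023.2877
Total = €20,795.5137

€20,795.51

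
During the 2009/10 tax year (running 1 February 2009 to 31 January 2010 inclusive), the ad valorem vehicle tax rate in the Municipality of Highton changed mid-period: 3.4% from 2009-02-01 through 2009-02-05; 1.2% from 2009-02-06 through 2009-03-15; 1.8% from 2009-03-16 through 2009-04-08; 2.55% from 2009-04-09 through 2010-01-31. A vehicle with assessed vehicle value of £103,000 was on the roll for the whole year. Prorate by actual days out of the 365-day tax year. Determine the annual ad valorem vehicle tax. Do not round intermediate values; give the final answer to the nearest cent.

£2,442.93

2009-02-01 to 2009-02-05: 5 days at 3.4% → £103,000 × 3.4% × 5/365 = £47.9726
2009-02-06 to 2009-03-15: 38 days at 1.2% → £103,000 × 1.2% × 38/365 = £128.6795
2009-03-16 to 2009-04-08: 24 days at 1.8% → £103,000 × 1.8% × 24/365 = £121.9068
2009-04-09 to 2010-01-31: 298 days at 2.55% → £103,000 × 2.55% × 298/365 = £2,144.3753
Total = £2,442.9342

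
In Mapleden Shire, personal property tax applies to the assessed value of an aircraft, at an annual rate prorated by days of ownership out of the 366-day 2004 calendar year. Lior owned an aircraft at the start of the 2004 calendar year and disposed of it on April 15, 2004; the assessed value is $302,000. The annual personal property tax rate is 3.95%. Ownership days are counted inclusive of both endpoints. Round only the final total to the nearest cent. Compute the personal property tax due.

Days held (January 1 – April 15, 2004): 106 out of 366
Tax = $302,000 × 3.95% × 106/366 = $3,454.8470

$3,454.85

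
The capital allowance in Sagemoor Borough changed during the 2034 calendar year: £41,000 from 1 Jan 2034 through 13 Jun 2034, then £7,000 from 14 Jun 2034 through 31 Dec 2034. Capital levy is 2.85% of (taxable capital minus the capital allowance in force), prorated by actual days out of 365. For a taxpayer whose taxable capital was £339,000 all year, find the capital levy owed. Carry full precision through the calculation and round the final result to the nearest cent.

£9,026.61

1 Jan – 13 Jun 2034: 164 days, exemption £41,000 → (£339,000 − £41,000) × 2.85% × 164/365 = £3,816.0329
14 Jun – 31 Dec 2034: 201 days, exemption £7,000 → (£339,000 − £7,000) × 2.85% × 201/365 = £5,210.5808
Total = £9,026.6137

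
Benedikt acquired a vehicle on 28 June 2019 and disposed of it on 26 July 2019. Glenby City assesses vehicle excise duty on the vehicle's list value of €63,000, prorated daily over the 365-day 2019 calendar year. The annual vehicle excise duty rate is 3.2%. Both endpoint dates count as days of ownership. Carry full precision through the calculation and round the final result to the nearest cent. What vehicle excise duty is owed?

€160.18

Days held (28 June – 26 July 2019): 29 out of 365
Tax = €63,000 × 3.2% × 29/365 = €160.1753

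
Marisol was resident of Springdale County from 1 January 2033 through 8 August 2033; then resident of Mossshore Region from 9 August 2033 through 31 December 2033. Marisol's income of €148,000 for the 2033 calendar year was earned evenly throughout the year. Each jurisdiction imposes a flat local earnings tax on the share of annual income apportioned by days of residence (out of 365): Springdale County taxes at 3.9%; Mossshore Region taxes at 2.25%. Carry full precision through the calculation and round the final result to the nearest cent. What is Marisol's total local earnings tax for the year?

€4,801.89

Springdale County, 1 January – 8 August 2033: 220 days → €148,000 × 3.9% × 220/365 = €3,479.0137
Mossshore Region, 9 August – 31 December 2033: 145 days → €148,000 × 2.25% × 145/365 = €1,322.8767
Total = €4,801.8904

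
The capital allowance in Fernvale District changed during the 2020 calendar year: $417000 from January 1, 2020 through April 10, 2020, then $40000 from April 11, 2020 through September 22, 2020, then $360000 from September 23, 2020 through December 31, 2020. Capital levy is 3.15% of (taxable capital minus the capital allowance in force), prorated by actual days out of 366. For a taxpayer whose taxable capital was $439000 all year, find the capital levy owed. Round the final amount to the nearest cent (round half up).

$6537.28

January 1 – April 10, 2020: 101 days, exemption $417000 → ($439000 − $417000) × 3.15% × 101/366 = $191.2377
April 11 – September 22, 2020: 165 days, exemption $40000 → ($439000 − $40000) × 3.15% × 165/366 = $5666.1270
September 23 – December 31, 2020: 100 days, exemption $360000 → ($439000 − $360000) × 3.15% × 100/366 = $679.9180
Total = $6537.2828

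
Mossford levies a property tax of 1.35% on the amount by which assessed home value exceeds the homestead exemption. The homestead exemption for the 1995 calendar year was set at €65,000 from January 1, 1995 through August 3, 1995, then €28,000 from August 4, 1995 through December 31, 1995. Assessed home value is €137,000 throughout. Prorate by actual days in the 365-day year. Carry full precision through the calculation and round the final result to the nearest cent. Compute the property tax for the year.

January 1 – August 3, 1995: 215 days, exemption €65,000 → (€137,000 − €65,000) × 1.35% × 215/365 = €572.5479
August 4 – December 31, 1995: 150 days, exemption €28,000 → (€137,000 − €28,000) × 1.35% × 150/365 = €604.7260
Total = €1,177.2740

€1,177.27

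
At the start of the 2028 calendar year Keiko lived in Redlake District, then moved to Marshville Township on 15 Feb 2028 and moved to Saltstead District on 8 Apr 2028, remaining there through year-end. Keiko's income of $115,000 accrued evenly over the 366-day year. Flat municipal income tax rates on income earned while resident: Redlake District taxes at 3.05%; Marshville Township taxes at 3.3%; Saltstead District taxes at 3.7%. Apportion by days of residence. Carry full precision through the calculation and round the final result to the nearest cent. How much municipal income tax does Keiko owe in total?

Redlake District, 1 Jan – 14 Feb 2028: 45 days → $115,000 × 3.05% × 45/366 = $431.2500
Marshville Township, 15 Feb – 7 Apr 2028: 53 days → $115,000 × 3.3% × 53/366 = $549.5492
Saltstead District, 8 Apr – 31 Dec 2028: 268 days → $115,000 × 3.7% × 268/366 = $3,115.6831
Total = $4,096.4822

$4,096.48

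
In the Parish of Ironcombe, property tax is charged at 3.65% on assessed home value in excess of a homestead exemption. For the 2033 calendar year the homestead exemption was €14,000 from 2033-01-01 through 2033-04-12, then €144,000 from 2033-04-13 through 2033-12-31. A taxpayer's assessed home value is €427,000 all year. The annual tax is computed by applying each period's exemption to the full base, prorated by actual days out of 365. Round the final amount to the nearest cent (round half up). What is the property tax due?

2033-01-01 to 2033-04-12: 102 days, exemption €14,000 → (€427,000 − €14,000) × 3.65% × 102/365 = €4,212.6000
2033-04-13 to 2033-12-31: 263 days, exemption €144,000 → (€427,000 − €144,000) × 3.65% × 263/365 = €7,442.9000
Total = €11,655.5000

€11,655.50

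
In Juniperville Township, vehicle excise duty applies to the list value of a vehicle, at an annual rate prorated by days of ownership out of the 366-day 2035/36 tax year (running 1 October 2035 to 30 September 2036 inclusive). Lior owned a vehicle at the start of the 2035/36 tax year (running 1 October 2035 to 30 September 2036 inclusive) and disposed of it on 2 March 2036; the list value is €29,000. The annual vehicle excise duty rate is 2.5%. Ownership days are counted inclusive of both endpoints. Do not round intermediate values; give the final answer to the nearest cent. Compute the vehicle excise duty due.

€305.05

Days held (1 October 2035 – 2 March 2036): 154 out of 366
Tax = €29,000 × 2.5% × 154/366 = €305.0546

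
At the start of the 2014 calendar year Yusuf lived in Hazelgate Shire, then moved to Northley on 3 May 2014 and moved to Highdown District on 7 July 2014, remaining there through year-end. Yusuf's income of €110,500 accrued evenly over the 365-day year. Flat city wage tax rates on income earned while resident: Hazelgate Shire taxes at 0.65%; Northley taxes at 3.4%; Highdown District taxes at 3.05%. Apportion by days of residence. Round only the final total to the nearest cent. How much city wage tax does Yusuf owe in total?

Hazelgate Shire, 1 January – 2 May 2014: 122 days → €110,500 × 0.65% × 122/365 = €240.0726
Northley, 3 May – 6 July 2014: 65 days → €110,500 × 3.4% × 65/365 = €669.0548
Highdown District, 7 July – 31 December 2014: 178 days → €110,500 × 3.05% × 178/365 = €1,643.5740
Total = €2,552.7014

€2,552.70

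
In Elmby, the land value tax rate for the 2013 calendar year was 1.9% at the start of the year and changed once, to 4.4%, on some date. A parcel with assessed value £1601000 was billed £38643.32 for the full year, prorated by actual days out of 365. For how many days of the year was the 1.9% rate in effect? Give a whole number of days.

290 days

Let d = days at the first rate; then 365 − d days at the second rate.
£1601000 × [1.9%·d + 4.4%·(365−d)] / 365 = £38643.32
Solving gives d = 290, so the new rate took effect on 18 October 2013.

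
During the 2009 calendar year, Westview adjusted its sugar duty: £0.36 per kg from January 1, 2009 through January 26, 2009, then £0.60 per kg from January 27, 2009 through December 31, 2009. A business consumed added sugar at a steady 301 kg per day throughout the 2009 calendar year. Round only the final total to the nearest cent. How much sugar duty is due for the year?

£64040.76

January 1 – January 26, 2009: 26 days × 301 kg/day = 7,826 kg at £0.36/kg → £2817.36
January 27 – December 31, 2009: 339 days × 301 kg/day = 102,039 kg at £0.60/kg → £61223.40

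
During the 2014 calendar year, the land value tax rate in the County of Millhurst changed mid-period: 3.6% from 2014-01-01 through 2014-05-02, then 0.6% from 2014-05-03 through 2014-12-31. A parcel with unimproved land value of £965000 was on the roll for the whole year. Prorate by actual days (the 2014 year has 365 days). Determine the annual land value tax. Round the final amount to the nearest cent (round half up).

£15466.44

2014-01-01 to 2014-05-02: 122 days at 3.6% → £965000 × 3.6% × 122/365 = £11611.7260
2014-05-03 to 2014-12-31: 243 days at 0.6% → £965000 × 0.6% × 243/365 = £3854.7123
Total = £15466.4384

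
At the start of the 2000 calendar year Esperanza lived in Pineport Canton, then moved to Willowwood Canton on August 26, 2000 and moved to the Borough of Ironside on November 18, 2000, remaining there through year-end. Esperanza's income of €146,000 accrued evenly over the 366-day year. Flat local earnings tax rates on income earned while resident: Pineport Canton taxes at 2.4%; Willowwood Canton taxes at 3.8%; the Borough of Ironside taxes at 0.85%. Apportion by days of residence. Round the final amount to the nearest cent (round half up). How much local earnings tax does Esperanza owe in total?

€3,701.06

Pineport Canton, January 1 – August 25, 2000: 238 days → €146,000 × 2.4% × 238/366 = €2,278.5574
Willowwood Canton, August 26 – November 17, 2000: 84 days → €146,000 × 3.8% × 84/366 = €1,273.3115
The Borough of Ironside, November 18 – December 31, 2000: 44 days → €146,000 × 0.85% × 44/366 = €149.1913
Total = €3,701.0601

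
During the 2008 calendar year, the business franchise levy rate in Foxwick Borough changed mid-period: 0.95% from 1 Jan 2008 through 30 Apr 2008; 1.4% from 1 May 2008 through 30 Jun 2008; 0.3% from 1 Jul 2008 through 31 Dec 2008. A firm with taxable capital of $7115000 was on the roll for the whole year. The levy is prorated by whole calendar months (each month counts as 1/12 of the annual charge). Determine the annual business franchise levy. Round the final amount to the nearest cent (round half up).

$49805.00

1 Jan – 30 Apr 2008: 4 months at 0.95% → $7115000 × 0.95% × 4/12 = $22530.8333
1 May – 30 Jun 2008: 2 months at 1.4% → $7115000 × 1.4% × 2/12 = $16601.6667
1 Jul – 31 Dec 2008: 6 months at 0.3% → $7115000 × 0.3% × 6/12 = $10672.5000
Total = $49805.0000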